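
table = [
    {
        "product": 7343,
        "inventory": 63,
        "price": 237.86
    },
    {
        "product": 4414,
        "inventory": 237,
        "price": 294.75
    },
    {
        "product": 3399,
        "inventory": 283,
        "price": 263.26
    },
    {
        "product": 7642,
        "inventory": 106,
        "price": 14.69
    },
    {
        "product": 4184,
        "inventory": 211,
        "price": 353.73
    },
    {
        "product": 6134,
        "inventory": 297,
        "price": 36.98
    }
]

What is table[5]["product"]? 6134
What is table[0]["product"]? 7343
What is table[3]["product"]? 7642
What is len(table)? 6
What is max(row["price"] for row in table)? 353.73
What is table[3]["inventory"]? 106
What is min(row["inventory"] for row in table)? 63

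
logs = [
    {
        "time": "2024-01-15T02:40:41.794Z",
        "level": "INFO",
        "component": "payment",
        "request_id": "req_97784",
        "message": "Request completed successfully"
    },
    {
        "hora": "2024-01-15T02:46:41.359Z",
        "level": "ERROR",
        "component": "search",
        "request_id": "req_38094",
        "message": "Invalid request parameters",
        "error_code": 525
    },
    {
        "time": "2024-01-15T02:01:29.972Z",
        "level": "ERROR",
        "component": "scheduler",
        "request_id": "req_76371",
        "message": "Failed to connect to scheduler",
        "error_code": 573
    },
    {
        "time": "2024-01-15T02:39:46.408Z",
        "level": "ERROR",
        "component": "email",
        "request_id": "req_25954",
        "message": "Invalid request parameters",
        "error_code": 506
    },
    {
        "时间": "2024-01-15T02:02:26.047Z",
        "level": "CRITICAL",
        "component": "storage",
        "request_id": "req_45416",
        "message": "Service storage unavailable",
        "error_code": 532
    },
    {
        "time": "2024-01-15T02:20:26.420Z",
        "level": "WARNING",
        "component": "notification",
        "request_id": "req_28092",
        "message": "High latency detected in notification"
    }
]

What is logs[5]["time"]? "2024-01-15T02:20:26.420Z"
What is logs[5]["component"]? "notification"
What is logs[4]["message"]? "Service storage unavailable"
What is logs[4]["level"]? "CRITICAL"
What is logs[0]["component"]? "payment"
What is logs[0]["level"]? "INFO"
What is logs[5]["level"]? "WARNING"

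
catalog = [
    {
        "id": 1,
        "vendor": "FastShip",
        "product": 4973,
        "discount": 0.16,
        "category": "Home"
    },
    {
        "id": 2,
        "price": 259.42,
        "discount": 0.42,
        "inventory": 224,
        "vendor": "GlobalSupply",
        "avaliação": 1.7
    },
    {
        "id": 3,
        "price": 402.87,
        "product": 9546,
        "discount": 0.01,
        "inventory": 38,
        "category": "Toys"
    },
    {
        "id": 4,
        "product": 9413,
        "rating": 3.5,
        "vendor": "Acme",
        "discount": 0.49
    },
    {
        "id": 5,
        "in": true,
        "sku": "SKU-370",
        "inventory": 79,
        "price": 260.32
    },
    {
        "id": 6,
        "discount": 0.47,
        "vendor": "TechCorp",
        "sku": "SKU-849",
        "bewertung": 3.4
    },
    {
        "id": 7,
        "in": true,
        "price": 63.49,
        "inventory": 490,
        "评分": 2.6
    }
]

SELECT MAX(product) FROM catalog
9546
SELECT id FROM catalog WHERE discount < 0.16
[3]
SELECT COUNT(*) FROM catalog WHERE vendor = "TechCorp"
1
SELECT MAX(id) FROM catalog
7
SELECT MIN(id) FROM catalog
1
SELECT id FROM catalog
[1, 2, 3, 4, 5, 6, 7]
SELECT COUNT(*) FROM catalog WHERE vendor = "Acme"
1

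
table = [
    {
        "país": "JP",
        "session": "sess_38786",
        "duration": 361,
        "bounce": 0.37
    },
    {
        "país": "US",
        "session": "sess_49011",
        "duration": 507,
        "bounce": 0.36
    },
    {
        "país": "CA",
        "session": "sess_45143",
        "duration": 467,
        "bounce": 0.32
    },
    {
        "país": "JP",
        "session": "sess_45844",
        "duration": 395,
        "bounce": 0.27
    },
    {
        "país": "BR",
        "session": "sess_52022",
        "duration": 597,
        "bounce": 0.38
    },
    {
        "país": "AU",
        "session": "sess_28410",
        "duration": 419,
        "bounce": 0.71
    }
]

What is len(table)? 6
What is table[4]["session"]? "sess_52022"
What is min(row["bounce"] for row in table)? 0.27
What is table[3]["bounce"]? 0.27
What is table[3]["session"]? "sess_45844"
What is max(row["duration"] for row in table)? 597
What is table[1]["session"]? "sess_49011"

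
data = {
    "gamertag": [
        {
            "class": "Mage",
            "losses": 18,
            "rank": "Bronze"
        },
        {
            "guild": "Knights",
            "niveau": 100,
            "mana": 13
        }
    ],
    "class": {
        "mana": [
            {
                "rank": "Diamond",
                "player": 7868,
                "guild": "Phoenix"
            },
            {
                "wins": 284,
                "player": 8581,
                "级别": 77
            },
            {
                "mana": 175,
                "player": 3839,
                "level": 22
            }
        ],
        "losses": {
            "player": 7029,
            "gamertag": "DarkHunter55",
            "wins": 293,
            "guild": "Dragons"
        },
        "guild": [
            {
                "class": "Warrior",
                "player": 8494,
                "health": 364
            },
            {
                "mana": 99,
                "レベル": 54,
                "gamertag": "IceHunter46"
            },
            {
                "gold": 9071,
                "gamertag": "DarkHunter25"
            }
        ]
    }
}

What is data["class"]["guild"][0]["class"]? "Warrior"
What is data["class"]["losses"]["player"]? 7029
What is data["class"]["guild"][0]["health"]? 364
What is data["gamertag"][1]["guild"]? "Knights"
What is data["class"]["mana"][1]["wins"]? 284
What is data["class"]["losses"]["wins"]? 293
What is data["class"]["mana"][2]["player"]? 3839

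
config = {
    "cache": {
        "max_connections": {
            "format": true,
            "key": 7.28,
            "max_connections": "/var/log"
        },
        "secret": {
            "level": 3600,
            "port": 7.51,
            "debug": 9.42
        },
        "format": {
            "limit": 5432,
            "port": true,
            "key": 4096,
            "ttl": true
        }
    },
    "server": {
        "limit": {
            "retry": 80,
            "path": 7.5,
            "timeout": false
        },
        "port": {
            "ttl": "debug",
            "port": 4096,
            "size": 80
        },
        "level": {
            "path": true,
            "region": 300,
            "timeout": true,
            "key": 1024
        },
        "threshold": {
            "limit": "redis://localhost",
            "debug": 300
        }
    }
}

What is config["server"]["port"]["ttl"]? "debug"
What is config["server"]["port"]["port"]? 4096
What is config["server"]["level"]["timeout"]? True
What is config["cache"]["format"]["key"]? 4096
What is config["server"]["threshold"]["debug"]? 300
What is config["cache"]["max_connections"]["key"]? 7.28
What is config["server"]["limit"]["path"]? 7.5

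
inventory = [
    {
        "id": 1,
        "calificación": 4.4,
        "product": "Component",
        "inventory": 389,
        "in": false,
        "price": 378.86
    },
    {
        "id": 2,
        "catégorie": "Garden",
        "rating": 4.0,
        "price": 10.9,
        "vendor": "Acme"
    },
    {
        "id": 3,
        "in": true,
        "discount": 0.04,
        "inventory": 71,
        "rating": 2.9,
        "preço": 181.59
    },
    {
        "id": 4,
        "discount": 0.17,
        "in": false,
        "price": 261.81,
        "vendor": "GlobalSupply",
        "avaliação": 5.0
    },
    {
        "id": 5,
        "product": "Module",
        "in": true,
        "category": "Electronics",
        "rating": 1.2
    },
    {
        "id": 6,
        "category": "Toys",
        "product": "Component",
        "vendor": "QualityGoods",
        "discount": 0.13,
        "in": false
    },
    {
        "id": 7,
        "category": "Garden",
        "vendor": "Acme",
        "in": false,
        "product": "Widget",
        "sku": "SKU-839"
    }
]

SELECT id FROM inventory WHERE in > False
[3, 5]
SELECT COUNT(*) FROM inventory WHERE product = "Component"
2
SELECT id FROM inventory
[1, 2, 3, 4, 5, 6, 7]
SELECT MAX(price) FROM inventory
378.86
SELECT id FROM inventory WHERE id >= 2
[2, 3, 4, 5, 6, 7]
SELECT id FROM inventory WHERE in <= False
[1, 4, 6, 7]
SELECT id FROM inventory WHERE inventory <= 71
[3]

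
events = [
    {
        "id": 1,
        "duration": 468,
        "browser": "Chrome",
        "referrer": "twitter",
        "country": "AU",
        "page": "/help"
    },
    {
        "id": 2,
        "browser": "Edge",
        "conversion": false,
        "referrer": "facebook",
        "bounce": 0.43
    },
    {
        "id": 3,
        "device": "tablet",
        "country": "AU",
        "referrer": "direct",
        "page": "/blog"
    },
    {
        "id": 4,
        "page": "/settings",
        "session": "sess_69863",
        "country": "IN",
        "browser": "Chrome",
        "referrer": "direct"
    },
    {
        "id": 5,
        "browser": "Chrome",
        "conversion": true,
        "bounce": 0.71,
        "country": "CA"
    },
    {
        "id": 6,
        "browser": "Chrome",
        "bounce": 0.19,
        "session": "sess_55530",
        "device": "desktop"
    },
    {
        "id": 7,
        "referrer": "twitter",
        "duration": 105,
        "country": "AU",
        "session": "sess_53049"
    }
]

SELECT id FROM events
[1, 2, 3, 4, 5, 6, 7]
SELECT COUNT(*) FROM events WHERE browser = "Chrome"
4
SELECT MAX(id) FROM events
7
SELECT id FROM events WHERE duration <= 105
[7]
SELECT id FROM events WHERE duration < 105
[]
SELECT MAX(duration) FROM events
468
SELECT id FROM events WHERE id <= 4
[1, 2, 3, 4]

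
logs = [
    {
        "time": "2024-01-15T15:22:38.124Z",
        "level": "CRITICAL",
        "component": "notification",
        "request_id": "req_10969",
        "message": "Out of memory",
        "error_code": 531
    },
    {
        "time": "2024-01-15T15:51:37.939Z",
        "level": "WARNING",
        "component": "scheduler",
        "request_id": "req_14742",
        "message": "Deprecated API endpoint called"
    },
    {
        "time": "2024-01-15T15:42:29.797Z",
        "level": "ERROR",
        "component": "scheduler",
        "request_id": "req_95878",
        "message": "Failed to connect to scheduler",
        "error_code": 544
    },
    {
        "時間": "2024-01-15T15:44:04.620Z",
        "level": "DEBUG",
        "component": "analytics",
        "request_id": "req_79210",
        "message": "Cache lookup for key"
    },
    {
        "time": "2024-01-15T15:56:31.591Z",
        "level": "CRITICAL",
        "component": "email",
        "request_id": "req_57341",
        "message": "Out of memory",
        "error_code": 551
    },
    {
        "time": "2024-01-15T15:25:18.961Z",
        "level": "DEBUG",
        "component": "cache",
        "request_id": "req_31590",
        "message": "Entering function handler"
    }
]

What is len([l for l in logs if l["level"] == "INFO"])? 0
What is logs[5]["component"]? "cache"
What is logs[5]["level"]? "DEBUG"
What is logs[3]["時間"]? "2024-01-15T15:44:04.620Z"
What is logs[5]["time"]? "2024-01-15T15:25:18.961Z"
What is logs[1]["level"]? "WARNING"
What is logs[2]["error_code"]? 544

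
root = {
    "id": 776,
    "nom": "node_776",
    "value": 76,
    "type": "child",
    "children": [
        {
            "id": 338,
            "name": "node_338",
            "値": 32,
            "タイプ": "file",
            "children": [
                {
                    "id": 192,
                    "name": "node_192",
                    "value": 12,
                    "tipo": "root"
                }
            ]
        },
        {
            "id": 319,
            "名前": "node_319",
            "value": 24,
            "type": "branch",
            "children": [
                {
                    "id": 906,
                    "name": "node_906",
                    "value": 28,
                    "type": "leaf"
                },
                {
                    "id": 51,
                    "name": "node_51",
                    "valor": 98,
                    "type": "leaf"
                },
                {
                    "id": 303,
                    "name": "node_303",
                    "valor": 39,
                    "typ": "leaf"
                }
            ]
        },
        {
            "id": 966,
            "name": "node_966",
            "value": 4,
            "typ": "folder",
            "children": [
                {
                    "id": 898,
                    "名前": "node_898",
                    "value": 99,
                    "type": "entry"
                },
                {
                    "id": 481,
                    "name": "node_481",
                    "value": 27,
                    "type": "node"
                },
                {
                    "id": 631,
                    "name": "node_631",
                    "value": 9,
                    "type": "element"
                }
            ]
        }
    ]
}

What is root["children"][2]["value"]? 4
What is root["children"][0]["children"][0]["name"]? "node_192"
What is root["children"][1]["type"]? "branch"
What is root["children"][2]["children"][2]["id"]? 631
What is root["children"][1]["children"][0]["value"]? 28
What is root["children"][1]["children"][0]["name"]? "node_906"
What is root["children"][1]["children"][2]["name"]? "node_303"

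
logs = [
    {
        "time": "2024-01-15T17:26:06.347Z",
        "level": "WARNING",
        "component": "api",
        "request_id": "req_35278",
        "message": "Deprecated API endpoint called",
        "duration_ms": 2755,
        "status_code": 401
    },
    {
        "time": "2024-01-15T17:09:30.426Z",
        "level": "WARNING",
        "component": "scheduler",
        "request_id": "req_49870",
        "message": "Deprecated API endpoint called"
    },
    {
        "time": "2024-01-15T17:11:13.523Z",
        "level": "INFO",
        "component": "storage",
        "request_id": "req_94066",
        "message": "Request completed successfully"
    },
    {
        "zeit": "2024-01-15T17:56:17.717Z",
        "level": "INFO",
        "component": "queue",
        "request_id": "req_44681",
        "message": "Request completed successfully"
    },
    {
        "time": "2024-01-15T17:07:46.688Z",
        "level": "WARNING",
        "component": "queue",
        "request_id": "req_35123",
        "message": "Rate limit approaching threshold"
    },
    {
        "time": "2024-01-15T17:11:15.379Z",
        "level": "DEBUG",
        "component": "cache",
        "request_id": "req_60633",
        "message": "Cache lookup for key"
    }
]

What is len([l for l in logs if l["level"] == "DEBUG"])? 1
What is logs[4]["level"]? "WARNING"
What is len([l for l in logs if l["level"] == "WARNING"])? 3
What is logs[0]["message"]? "Deprecated API endpoint called"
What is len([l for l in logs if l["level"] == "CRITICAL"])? 0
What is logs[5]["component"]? "cache"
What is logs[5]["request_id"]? "req_60633"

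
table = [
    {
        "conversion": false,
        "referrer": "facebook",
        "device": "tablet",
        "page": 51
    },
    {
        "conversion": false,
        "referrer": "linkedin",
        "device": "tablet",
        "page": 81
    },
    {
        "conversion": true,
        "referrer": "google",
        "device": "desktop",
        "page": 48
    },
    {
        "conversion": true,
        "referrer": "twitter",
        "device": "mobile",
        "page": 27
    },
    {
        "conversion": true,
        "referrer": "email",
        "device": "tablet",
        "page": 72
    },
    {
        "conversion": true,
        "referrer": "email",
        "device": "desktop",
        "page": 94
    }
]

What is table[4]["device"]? "tablet"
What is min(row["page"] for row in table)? 27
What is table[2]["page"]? 48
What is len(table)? 6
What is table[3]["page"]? 27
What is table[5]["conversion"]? True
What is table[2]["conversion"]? True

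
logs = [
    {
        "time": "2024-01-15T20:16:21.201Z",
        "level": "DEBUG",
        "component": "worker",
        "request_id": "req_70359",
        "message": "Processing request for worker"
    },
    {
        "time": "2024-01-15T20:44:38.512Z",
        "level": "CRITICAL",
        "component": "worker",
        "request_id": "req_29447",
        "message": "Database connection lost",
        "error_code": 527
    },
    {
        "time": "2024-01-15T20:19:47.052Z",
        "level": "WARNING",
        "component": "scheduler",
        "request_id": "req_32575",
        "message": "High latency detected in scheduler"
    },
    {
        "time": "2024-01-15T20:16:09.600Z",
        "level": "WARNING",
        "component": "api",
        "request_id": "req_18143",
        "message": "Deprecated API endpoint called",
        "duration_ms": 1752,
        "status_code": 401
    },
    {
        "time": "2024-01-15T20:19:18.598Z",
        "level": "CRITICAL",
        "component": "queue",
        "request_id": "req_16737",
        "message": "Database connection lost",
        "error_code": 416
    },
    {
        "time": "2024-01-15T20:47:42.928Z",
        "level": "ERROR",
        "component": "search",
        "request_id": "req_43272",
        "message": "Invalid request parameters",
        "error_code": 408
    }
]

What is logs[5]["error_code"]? 408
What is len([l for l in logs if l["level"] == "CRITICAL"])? 2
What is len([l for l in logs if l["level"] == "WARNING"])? 2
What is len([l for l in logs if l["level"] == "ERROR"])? 1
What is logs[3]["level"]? "WARNING"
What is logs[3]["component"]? "api"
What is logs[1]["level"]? "CRITICAL"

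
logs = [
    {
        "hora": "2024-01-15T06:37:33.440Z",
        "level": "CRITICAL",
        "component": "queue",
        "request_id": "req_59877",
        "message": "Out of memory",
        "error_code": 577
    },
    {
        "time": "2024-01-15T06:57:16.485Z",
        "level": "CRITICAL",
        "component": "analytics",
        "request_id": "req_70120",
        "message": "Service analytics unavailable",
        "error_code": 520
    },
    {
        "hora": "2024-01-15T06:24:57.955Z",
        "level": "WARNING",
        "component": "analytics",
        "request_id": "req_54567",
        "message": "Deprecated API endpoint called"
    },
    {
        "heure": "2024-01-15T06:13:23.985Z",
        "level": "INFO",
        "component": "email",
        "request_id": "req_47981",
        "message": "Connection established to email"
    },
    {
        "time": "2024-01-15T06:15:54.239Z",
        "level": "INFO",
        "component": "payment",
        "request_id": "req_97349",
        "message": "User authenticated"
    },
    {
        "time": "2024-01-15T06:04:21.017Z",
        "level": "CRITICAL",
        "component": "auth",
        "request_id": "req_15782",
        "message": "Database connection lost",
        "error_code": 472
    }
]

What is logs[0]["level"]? "CRITICAL"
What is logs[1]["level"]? "CRITICAL"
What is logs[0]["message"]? "Out of memory"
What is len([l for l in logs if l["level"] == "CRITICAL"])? 3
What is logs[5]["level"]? "CRITICAL"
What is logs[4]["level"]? "INFO"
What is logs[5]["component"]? "auth"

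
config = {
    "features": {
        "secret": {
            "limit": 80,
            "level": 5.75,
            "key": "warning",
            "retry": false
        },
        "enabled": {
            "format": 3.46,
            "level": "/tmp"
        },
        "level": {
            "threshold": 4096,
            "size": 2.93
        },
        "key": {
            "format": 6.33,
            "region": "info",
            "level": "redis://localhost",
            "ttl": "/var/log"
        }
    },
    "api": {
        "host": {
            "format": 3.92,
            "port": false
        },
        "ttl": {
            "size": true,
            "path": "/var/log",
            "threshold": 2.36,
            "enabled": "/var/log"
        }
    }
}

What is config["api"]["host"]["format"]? 3.92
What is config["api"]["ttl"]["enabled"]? "/var/log"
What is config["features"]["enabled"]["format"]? 3.46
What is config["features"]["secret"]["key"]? "warning"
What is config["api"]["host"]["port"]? False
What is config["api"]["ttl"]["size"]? True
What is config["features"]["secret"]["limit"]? 80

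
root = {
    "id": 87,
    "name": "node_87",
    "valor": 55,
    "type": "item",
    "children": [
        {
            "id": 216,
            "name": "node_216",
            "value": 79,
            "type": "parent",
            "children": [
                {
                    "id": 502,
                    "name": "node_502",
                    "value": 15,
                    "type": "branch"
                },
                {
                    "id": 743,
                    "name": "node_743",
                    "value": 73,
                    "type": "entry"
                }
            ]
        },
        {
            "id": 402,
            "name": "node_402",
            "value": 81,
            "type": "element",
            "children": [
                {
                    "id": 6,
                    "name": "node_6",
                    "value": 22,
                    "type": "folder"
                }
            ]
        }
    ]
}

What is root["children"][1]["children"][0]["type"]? "folder"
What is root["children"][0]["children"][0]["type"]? "branch"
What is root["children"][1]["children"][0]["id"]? 6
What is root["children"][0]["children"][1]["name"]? "node_743"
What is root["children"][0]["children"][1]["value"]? 73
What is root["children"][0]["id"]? 216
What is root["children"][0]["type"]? "parent"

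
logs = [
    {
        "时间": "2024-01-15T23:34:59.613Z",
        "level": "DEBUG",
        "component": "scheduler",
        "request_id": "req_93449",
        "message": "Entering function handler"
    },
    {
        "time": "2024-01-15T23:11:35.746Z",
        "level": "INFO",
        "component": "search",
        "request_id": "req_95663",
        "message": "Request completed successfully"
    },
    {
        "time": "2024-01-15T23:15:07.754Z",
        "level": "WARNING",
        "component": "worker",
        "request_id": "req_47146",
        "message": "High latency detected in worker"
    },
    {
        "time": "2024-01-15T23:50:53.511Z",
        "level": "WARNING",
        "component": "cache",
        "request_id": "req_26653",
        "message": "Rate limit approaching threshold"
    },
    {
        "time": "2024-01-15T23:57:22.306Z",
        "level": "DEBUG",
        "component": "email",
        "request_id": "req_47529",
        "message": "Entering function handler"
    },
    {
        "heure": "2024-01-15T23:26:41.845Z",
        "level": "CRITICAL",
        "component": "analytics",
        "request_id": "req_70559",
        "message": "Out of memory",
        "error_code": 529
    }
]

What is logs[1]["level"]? "INFO"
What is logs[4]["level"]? "DEBUG"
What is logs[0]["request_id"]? "req_93449"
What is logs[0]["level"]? "DEBUG"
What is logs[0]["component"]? "scheduler"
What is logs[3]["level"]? "WARNING"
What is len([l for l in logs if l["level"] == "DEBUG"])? 2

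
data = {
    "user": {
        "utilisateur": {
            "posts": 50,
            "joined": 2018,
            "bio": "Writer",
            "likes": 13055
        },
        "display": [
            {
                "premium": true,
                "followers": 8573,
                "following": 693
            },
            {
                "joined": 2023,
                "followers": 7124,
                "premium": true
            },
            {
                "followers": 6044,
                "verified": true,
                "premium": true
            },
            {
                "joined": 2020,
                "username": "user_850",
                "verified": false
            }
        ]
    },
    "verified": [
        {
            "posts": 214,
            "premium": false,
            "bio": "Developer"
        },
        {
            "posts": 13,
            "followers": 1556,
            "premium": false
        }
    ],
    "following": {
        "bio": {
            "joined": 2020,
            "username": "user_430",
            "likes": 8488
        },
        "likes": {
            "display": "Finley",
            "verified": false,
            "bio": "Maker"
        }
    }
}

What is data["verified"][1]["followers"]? 1556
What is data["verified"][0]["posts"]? 214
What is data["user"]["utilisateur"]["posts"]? 50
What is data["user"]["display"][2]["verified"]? True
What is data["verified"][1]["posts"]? 13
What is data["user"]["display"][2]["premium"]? True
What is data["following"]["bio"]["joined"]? 2020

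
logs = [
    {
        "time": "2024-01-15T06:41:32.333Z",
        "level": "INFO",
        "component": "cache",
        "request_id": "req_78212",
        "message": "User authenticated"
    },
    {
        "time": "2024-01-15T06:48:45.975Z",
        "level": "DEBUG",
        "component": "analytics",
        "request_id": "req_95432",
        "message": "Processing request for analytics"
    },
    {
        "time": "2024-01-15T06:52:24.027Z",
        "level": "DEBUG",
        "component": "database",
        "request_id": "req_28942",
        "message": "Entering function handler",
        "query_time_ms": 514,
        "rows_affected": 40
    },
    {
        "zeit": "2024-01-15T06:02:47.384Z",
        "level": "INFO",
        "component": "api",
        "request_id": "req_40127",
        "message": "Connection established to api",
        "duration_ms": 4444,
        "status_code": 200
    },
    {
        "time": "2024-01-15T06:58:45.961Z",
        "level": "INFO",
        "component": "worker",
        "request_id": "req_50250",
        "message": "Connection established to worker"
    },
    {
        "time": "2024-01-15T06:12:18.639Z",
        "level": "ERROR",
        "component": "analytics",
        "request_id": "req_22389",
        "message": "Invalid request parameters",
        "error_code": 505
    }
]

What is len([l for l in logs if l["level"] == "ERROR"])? 1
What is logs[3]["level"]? "INFO"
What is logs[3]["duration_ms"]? 4444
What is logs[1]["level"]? "DEBUG"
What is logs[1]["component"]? "analytics"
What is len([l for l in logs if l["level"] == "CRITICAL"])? 0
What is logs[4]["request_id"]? "req_50250"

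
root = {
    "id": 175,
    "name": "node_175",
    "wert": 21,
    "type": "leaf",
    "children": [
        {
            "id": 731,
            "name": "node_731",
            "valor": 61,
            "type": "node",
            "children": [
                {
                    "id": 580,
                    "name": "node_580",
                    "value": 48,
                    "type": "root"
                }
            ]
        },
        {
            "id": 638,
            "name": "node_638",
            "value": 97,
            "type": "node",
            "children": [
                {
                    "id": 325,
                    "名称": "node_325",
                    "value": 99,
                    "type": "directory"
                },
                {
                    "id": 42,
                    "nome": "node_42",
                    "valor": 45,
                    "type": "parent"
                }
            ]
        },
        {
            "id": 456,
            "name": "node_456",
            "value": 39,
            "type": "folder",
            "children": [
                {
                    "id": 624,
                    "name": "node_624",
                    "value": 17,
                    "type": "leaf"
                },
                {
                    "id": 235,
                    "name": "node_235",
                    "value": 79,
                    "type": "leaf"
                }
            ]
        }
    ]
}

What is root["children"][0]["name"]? "node_731"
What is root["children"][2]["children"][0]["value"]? 17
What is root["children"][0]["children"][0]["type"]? "root"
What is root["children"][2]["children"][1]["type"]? "leaf"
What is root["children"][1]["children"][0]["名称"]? "node_325"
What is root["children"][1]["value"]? 97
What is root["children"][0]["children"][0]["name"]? "node_580"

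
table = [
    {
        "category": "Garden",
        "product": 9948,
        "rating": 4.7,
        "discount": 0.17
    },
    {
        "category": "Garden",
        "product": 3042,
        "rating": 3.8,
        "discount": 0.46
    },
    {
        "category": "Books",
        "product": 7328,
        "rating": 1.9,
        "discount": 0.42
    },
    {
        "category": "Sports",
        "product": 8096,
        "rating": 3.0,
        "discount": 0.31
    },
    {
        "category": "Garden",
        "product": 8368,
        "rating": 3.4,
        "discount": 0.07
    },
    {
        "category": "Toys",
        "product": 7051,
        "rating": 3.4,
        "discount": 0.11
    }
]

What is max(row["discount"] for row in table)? 0.46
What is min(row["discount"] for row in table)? 0.07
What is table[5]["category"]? "Toys"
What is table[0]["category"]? "Garden"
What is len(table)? 6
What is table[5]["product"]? 7051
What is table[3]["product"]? 8096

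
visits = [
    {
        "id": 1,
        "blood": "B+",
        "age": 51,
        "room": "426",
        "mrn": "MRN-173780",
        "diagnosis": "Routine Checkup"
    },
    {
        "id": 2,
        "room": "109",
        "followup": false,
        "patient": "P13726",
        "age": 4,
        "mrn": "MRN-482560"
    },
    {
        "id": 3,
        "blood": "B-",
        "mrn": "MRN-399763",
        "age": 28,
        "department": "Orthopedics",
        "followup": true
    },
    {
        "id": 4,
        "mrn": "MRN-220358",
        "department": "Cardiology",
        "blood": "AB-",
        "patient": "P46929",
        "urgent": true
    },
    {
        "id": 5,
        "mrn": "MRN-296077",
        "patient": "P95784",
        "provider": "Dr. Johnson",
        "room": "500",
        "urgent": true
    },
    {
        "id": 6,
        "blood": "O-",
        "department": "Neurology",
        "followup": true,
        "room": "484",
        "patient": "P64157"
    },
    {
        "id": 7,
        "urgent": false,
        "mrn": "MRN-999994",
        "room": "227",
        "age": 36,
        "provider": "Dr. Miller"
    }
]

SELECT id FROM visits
[1, 2, 3, 4, 5, 6, 7]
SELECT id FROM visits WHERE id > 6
[7]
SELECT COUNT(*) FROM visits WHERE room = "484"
1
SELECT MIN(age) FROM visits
4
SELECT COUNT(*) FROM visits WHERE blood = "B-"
1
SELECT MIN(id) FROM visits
1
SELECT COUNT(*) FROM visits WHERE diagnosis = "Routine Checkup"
1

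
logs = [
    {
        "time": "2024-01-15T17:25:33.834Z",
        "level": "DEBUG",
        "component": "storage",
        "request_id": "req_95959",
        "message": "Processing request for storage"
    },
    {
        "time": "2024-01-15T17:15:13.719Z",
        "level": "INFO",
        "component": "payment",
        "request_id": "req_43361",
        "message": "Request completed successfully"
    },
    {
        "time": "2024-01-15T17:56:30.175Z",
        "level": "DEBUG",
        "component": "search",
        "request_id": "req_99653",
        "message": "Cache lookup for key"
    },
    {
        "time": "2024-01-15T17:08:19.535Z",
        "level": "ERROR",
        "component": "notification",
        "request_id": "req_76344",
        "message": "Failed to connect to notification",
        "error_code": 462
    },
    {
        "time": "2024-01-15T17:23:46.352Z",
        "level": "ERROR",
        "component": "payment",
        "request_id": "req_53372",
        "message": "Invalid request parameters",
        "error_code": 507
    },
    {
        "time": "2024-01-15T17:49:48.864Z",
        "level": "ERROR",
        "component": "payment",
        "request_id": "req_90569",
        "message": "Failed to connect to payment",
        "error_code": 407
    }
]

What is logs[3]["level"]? "ERROR"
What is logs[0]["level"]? "DEBUG"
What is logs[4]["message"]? "Invalid request parameters"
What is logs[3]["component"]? "notification"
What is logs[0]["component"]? "storage"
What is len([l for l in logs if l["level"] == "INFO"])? 1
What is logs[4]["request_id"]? "req_53372"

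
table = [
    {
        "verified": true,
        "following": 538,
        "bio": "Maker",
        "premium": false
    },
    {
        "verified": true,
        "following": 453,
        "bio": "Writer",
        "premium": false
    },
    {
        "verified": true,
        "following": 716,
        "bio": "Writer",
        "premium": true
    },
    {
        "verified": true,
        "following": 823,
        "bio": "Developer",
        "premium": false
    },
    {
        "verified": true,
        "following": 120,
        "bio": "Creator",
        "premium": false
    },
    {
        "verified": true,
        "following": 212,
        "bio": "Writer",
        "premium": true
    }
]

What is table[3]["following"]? 823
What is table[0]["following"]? 538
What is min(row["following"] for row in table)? 120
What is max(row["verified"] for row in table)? True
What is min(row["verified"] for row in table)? True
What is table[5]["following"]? 212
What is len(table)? 6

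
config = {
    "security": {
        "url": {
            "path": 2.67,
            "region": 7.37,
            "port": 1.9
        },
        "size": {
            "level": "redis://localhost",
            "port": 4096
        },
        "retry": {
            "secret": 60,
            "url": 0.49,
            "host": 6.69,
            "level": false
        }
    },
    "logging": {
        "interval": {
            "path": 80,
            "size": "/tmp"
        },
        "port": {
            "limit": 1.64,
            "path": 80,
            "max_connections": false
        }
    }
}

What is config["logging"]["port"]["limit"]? 1.64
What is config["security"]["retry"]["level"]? False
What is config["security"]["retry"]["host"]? 6.69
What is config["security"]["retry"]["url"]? 0.49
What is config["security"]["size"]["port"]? 4096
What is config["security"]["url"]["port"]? 1.9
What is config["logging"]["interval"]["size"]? "/tmp"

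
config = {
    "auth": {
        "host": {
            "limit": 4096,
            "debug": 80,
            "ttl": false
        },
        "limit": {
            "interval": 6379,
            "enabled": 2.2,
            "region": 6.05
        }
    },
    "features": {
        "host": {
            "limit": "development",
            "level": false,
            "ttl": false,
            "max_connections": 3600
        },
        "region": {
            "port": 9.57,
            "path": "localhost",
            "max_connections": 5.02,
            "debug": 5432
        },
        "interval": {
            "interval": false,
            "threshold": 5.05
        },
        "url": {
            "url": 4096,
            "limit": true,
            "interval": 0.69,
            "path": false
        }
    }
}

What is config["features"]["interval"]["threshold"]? 5.05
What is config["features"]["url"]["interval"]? 0.69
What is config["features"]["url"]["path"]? False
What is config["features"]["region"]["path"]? "localhost"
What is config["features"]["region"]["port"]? 9.57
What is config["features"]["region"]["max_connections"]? 5.02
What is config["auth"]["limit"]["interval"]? 6379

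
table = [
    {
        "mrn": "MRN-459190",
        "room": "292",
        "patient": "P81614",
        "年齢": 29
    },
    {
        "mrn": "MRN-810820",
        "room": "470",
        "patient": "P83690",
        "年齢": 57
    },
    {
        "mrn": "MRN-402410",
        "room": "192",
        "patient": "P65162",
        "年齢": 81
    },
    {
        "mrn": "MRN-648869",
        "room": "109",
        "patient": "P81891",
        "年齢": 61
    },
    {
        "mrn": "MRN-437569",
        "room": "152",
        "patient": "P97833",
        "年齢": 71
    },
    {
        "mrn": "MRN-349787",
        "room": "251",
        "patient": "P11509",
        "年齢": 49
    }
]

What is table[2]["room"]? "192"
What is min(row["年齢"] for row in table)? 29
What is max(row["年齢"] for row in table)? 81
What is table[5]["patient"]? "P11509"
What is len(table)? 6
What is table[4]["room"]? "152"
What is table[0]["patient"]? "P81614"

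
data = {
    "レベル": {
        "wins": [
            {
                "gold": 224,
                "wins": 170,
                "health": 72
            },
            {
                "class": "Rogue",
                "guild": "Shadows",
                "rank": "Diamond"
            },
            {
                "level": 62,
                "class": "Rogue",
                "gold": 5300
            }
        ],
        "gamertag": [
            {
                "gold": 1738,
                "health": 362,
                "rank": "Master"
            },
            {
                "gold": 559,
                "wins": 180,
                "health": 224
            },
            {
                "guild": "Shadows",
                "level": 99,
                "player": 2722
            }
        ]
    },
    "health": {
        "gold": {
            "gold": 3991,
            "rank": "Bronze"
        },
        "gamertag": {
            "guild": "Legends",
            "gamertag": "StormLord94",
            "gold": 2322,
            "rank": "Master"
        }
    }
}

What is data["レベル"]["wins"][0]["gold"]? 224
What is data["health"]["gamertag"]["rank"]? "Master"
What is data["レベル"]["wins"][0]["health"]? 72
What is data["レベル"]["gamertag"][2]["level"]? 99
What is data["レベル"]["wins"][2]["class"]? "Rogue"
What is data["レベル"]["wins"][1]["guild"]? "Shadows"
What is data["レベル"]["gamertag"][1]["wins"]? 180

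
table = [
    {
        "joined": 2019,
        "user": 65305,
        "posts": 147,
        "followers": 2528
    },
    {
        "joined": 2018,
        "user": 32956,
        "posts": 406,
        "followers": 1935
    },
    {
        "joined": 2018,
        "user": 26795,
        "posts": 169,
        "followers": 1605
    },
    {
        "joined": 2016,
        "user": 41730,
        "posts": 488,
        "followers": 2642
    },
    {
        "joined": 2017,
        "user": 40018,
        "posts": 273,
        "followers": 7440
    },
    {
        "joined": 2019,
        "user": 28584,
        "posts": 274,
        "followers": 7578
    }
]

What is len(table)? 6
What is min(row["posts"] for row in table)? 147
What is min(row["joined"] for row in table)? 2016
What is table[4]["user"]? 40018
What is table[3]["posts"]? 488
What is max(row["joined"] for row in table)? 2019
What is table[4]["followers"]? 7440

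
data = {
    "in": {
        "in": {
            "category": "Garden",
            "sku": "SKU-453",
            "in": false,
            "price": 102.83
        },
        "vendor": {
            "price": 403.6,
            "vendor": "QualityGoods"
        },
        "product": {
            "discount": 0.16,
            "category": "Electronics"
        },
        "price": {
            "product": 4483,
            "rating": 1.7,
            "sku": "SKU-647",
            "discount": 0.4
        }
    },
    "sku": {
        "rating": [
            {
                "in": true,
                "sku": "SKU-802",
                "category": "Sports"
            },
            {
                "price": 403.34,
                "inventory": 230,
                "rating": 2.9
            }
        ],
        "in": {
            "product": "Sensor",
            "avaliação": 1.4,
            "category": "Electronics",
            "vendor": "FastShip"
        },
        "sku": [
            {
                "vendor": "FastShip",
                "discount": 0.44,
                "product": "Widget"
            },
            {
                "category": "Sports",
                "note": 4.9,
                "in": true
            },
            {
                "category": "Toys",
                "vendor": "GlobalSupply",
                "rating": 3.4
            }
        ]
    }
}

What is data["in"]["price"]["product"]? 4483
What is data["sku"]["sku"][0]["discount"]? 0.44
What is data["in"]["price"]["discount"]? 0.4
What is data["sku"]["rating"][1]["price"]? 403.34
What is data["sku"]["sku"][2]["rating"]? 3.4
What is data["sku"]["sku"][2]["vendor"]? "GlobalSupply"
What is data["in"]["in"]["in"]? False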